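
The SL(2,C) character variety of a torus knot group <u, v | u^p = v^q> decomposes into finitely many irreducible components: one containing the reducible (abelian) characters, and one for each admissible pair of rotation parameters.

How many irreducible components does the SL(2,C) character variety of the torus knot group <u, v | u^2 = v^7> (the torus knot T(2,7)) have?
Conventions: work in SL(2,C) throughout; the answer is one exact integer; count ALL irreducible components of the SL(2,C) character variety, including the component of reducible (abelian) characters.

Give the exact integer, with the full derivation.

4

For T(2,7): irreducibility forces the central element u^2 = v^7 to one of +I, -I.
On an irreducible component, tr(u) is locked at 2*cos(pi*alpha/2) for some alpha in 1..1, and tr(v) at 2*cos(pi*beta/7) for some beta in 1..6.
u^2 = (-1)^alpha I and v^7 = (-1)^beta I must agree, so alpha and beta have equal parity.
Enumerate parity-matched pairs: 1*3 odd-odd plus 0*3 even-even gives 3.
That is 3 components of irreducible characters, and with the reducible (abelian) component the total is 4.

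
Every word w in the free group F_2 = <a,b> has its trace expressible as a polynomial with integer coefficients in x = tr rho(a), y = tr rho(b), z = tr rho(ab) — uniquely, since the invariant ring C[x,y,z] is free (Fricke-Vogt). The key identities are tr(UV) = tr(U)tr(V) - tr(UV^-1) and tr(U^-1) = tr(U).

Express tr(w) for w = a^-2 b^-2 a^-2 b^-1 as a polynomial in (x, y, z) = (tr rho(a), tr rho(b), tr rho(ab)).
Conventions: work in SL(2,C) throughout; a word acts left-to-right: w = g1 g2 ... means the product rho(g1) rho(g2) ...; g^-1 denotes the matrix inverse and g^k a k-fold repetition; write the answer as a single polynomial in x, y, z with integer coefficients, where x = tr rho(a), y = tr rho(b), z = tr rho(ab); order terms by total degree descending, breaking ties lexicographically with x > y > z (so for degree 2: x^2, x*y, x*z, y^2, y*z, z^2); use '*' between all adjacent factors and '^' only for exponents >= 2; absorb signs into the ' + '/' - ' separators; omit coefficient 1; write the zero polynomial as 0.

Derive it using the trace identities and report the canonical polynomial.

tr(a^-1) = tr(a) = x
and tr(a^-2) = tr(a^-1) tr(a) - tr(1) = x^2 - 2
tr(a^-3) = tr(a^-2) tr(a) - tr(a^-1) = x^3 - 3*x
and tr(a^-4) = tr(a^-3) tr(a) - tr(a^-2) = x^4 - 4*x^2 + 2
tr(a^-1 b) = tr(b) tr(a) - tr(b a) = x*y - z
and tr(b a^-2) = tr(a^-1 b) tr(a) - tr(a^-1 b a) = x^2*y - x*z - y
next, tr(a^-2 b a^-1) = tr(b a^-2) tr(a) - tr(b a^-1) = x^3*y - x^2*z - 2*x*y + z
and tr(a^-4 b) = tr(a^-2 b a^-1) tr(a) - tr(a^-2 b) = x^4*y - x^3*z - 3*x^2*y + 2*x*z + y
next, tr(a^-4 b^-1) = tr(a^-4) tr(b) - tr(a^-4 b) = x^3*z - x^2*y - 2*x*z + y
and tr(a^-2 b^-2 a^-2) = tr(a^-4 b^-1) tr(b) - tr(a^-4) = x^3*y*z - x^4 - x^2*y^2 - 2*x*y*z + 4*x^2 + y^2 - 2
next, tr(a b a) = tr(a) tr(b a) - tr(b) = x*z - y
tr(a b a b) = tr(a b) tr(a b) - tr(1) = z^2 - 2
next, tr(b^-1 a b a) = tr(a b a) tr(b) - tr(a b a b) = x*y*z - y^2 - z^2 + 2
tr(a^-1 b^-1 a b) = tr(b^-1 a b) tr(a) - tr(b^-1 a b a) = -x*y*z + x^2 + y^2 + z^2 - 2
tr(b a^-2 b^-1 a) = tr(a^-1 b^-1 a b) tr(a) - tr(a^-1 b^-1 a b a) = -x^2*y*z + x^3 + x*y^2 + x*z^2 - 3*x
tr(b^-1 a^-1 b a^-2) = tr(b a^-2 b^-1) tr(a) - tr(b a^-2 b^-1 a) = x^2*y*z - x*y^2 - x*z^2 + x
tr(b a^-2 b^-2 a^-1) = tr(b^-1 a^-1 b a^-2) tr(b) - tr(b^-1 a^-1 b a^-2 b) = x^2*y^2*z - x^3*y - x*y^3 - x*y*z^2 + x^2*z + 3*x*y - z
next, tr(a^-2 b^-2 a^-2 b) = tr(b a^-2 b^-2 a^-1) tr(a) - tr(b a^-2 b^-2) = x^3*y^2*z - x^4*y - x^2*y^3 - x^2*y*z^2 + x^3*z + 3*x^2*y - 2*x*z + y
and tr(a^-2 b^-2 a^-2 b^-1) = tr(a^-2 b^-2 a^-2) tr(b) - tr(a^-2 b^-2 a^-2 b) = x^2*y*z^2 - x^3*z - 2*x*y^2*z + x^2*y + y^3 + 2*x*z - 3*y

x^2*y*z^2 - x^3*z - 2*x*y^2*z + x^2*y + y^3 + 2*x*z - 3*y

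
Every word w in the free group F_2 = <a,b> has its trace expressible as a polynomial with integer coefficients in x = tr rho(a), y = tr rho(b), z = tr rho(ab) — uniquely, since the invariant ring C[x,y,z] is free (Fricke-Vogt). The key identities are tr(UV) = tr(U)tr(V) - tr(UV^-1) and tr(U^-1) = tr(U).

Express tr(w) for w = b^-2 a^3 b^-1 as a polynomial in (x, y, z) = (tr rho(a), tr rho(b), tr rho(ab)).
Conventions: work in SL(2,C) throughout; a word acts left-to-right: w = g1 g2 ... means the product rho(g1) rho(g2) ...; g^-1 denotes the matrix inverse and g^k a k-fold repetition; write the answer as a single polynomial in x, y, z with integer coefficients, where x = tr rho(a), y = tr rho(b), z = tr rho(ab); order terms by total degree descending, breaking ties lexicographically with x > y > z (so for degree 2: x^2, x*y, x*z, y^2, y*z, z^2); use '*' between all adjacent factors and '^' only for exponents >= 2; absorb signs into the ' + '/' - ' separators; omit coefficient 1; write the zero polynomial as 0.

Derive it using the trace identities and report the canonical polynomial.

reduce: tr(a^2) = tr(a)*tr(a) - tr(1)  (reduce the a square) = x^2 - 2
tr(a^3) = tr(a)*tr(a^2) - tr(a)  (reduce the a square) = x^3 - 3*x
so tr(a b a) = tr(a)*tr(b a) - tr(b)  (reduce the a square) = x*z - y
reduce: tr(a^3 b) = tr(a)*tr(a b a) - tr(a b)  (reduce the a square) = x^2*z - x*y - z
tr(b^-1 a^3) = tr(a^3)*tr(b) - tr(a^3 b)  (eliminate b^-1) = x^3*y - x^2*z - 2*x*y + z
tr(b^-1 a^3 b^-1) = tr(b^-1 a^3)*tr(b) - tr(b^-1 a^3 b)  (eliminate b^-1) = x^3*y^2 - x^2*y*z - x^3 - 2*x*y^2 + y*z + 3*x
tr(b^-2 a^3 b^-1) = tr(b^-1 a^3 b^-1)*tr(b) - tr(b^-1 a^3)  (eliminate b^-1) = x^3*y^3 - x^2*y^2*z - 2*x^3*y - 2*x*y^3 + x^2*z + y^2*z + 5*x*y - z

x^3*y^3 - x^2*y^2*z - 2*x^3*y - 2*x*y^3 + x^2*z + y^2*z + 5*x*y - z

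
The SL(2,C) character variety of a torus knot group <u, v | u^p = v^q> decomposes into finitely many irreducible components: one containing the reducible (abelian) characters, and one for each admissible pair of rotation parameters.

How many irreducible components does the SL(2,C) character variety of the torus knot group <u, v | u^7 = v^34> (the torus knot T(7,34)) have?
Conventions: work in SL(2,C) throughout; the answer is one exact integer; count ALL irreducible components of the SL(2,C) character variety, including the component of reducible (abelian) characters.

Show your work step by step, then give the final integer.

In the torus knot group T(7,34), u^7 = v^34 is central, so an irreducible representation sends it to +I or -I (Schur).
This locks tr(u) to 2*cos(pi*alpha/7), alpha in 1..6, and tr(v) to 2*cos(pi*beta/34), beta in 1..33, on each component of irreducible characters.
The two central values (-1)^alpha I and (-1)^beta I must be the same matrix, so alpha and beta share a parity.
Counting: 3 odd alphas x 17 odd betas + 3 even alphas x 16 even betas = 51 + 48 = 99.
components with irreducible characters: 99; plus the single component of reducible (abelian) characters: total 100.

100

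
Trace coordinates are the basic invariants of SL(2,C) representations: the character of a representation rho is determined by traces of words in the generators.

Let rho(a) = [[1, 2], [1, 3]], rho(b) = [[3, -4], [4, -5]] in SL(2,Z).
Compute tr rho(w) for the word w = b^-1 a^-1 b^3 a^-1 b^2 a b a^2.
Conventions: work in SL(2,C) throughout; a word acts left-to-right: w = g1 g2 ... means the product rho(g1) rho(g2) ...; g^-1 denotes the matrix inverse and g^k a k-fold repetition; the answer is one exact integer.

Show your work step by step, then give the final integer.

rho(b^-1) = [[-5, 4], [-4, 3]]
... * rho(a^-1) = [[3, -2], [-1, 1]]  ->  [[-19, 14], [-15, 11]]
... * rho(b) = [[3, -4], [4, -5]]  ->  [[-1, 6], [-1, 5]]
... * rho(b) = [[3, -4], [4, -5]]  ->  [[21, -26], [17, -21]]
... * rho(b) = [[3, -4], [4, -5]]  ->  [[-41, 46], [-33, 37]]
... * rho(a^-1) = [[3, -2], [-1, 1]]  ->  [[-169, 128], [-136, 103]]
... * rho(b) = [[3, -4], [4, -5]]  ->  [[5, 36], [4, 29]]
... * rho(b) = [[3, -4], [4, -5]]  ->  [[159, -200], [128, -161]]
... * rho(a) = [[1, 2], [1, 3]]  ->  [[-41, -282], [-33, -227]]
... * rho(b) = [[3, -4], [4, -5]]  ->  [[-1251, 1574], [-1007, 1267]]
... * rho(a) = [[1, 2], [1, 3]]  ->  [[323, 2220], [260, 1787]]
... * rho(a) = [[1, 2], [1, 3]]  ->  [[2543, 7306], [2047, 5881]]
tr = 2543 + 5881 = 8424

8424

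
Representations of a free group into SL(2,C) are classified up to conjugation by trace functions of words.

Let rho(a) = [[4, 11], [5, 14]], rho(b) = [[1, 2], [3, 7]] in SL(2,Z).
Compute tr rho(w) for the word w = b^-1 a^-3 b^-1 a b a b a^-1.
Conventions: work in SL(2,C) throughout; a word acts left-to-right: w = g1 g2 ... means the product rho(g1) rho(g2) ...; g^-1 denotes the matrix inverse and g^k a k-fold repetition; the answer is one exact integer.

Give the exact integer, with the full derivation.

rho(b^-1) = [[7, -2], [-3, 1]]
... * rho(a^-1) = [[14, -11], [-5, 4]]  ->  [[108, -85], [-47, 37]]
... * rho(a^-1) = [[14, -11], [-5, 4]]  ->  [[1937, -1528], [-843, 665]]
... * rho(a^-1) = [[14, -11], [-5, 4]]  ->  [[34758, -27419], [-15127, 11933]]
... * rho(b^-1) = [[7, -2], [-3, 1]]  ->  [[325563, -96935], [-141688, 42187]]
... * rho(a) = [[4, 11], [5, 14]]  ->  [[817577, 2224103], [-355817, -967950]]
... * rho(b) = [[1, 2], [3, 7]]  ->  [[7489886, 17203875], [-3259667, -7487284]]
... * rho(a) = [[4, 11], [5, 14]]  ->  [[115978919, 323242996], [-50475088, -140678313]]
... * rho(b) = [[1, 2], [3, 7]]  ->  [[1085707907, 2494658810], [-472510027, -1085698367]]
... * rho(a^-1) = [[14, -11], [-5, 4]]  ->  [[2726616648, -1964151737], [-1186648543, 854816829]]
tr = 2726616648 + 854816829 = 3581433477

3581433477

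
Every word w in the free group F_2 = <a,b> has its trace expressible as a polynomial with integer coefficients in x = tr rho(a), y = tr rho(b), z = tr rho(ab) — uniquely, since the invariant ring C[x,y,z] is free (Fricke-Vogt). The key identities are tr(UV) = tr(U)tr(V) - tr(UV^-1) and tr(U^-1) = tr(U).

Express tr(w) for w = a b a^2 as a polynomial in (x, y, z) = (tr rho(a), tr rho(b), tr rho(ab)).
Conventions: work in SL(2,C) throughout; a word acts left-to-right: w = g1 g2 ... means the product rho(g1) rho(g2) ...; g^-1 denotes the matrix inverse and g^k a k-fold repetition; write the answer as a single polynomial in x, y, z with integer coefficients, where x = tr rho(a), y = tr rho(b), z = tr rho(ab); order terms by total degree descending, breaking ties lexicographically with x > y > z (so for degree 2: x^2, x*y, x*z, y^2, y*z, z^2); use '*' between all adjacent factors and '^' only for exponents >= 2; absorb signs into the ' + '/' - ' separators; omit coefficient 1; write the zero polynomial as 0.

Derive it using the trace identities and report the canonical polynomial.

tr(a b a) = tr(a) tr(b a) - tr(b) = x*z - y
and tr(a b a^2) = tr(a) tr(a b a) - tr(a b) = x^2*z - x*y - z

x^2*z - x*y - z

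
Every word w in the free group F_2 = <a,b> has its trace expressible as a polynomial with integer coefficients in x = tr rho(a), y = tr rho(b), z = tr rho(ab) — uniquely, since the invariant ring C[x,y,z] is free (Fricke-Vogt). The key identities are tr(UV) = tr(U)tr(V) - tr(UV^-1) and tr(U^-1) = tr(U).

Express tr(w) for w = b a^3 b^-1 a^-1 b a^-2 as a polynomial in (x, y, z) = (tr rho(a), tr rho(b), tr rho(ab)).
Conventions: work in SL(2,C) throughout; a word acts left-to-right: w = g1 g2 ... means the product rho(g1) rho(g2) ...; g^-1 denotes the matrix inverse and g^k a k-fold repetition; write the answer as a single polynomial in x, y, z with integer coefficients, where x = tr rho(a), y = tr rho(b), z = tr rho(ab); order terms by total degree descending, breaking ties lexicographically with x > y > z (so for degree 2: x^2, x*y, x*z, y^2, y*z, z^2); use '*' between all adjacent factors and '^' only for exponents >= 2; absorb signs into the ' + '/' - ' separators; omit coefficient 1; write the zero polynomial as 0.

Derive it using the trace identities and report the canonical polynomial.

-x^5*y^2*z + x^6*y + x^4*y^3 + 2*x^4*y*z^2 - x^5*z + x^3*y^2*z - x^3*z^3 - 6*x^4*y - 2*x^2*y^3 - 3*x^2*y*z^2 + 5*x^3*z + x*z^3 + 9*x^2*y + y^3 + y*z^2 - 4*x*z - 3*y

trace(a b a) = trace(a)*trace(b a) - trace(b)  (reduce the a square) = x*z - y
trace(a^2 b a) = trace(a)*trace(a b a) - trace(a b)  (reduce the a square) = x^2*z - x*y - z
trace(a^4 b) = trace(a)*trace(a^2 b a) - trace(a^2 b)  (reduce the a square) = x^3*z - x^2*y - 2*x*z + y
trace(a^2) = trace(a)*trace(a) - trace(1)  (reduce the a square) = x^2 - 2
trace(a^3) = trace(a)*trace(a^2) - trace(a)  (reduce the a square) = x^3 - 3*x
trace(a^4) = trace(a)*trace(a^3) - trace(a^2)  (reduce the a square) = x^4 - 4*x^2 + 2
trace(b a^4 b) = trace(b)*trace(a^4 b) - trace(a^4)  (reduce the b square) = x^3*y*z - x^4 - x^2*y^2 - 2*x*y*z + 4*x^2 + y^2 - 2
trace(b a b a) = trace(b a)*trace(b a) - trace(1)  (split on b) = z^2 - 2
trace(b a b) = trace(b)*trace(a b) - trace(a)  (reduce the b square) = y*z - x
trace(a b a b a) = trace(a)*trace(b a b a) - trace(b a b)  (reduce the a square) = x*z^2 - y*z - x
trace(b a b a^3) = trace(a)*trace(a b a b a) - trace(a b a b)  (reduce the a square) = x^2*z^2 - x*y*z - x^2 - z^2 + 2
trace(b a^4 b a) = trace(a)*trace(b a b a^3) - trace(b a b a^2)  (reduce the a square) = x^3*z^2 - x^2*y*z - x^3 - 2*x*z^2 + y*z + 3*x
trace(a b a^-1 b a^3) = trace(b a^4 b)*trace(a) - trace(b a^4 b a)  (eliminate a^-1) = x^4*y*z - x^5 - x^3*y^2 - x^3*z^2 - x^2*y*z + 5*x^3 + x*y^2 + 2*x*z^2 - y*z - 5*x
trace(b a b^2 a) = trace(b)*trace(a b a b) - trace(a b a)  (reduce the b square) = y*z^2 - x*z - y
trace(b a b^2) = trace(b)*trace(b a b) - trace(b a)  (reduce the b square) = y^2*z - x*y - z
trace(a b a b^2 a) = trace(a)*trace(b a b^2 a) - trace(b a b^2)  (reduce the a square) = x*y*z^2 - x^2*z - y^2*z + z
trace(b a^3 b a b) = trace(a)*trace(a b a b^2 a) - trace(a b a b^2)  (reduce the a square) = x^2*y*z^2 - x^3*z - x*y^2*z - y*z^2 + 2*x*z + y
trace(b a b a b a) = trace(b a b a)*trace(b a) - trace(a b)  (split on b) = z^3 - 3*z
trace(b a b a b a^2) = trace(a)*trace(b a b a b a) - trace(b a b a b)  (reduce the a square) = x*z^3 - y*z^2 - 2*x*z + y
trace(b a^3 b a b a) = trace(a)*trace(b a b a b a^2) - trace(b a b a b a)  (reduce the a square) = x^2*z^3 - x*y*z^2 - 2*x^2*z - z^3 + x*y + 3*z
trace(a b a^-1 b a^3 b) = trace(b a^3 b a b)*trace(a) - trace(b a^3 b a b a)  (eliminate a^-1) = x^3*y*z^2 - x^4*z - x^2*y^2*z - x^2*z^3 + 4*x^2*z + z^3 - 3*z
trace(a^-1 b a^3 b^-1 a b) = trace(a b a^-1 b a^3)*trace(b) - trace(a b a^-1 b a^3 b)  (eliminate b^-1) = x^4*y^2*z - x^5*y - x^3*y^3 - 2*x^3*y*z^2 + x^4*z + x^2*z^3 + 5*x^3*y + x*y^3 + 2*x*y*z^2 - 4*x^2*z - y^2*z - z^3 - 5*x*y + 3*z
trace(b a^3 b^-1 a b) = trace(a b^2 a^3)*trace(b) - trace(a b^2 a^3 b)  (eliminate b^-1) = x^3*y^2*z - x^4*y - x^2*y^3 - x^2*y*z^2 + x^3*z - x*y^2*z + 4*x^2*y + y^3 + y*z^2 - 2*x*z - 3*y
trace(b a^-2 b a^3 b^-1 a) = trace(a^-1 b a^3 b^-1 a b)*trace(a) - trace(a^-1 b a^3 b^-1 a b a)  (eliminate a^-1) = x^5*y^2*z - x^6*y - x^4*y^3 - 2*x^4*y*z^2 + x^5*z - x^3*y^2*z + x^3*z^3 + 6*x^4*y + 2*x^2*y^3 + 3*x^2*y*z^2 - 5*x^3*z - x*z^3 - 9*x^2*y - y^3 - y*z^2 + 5*x*z + 3*y
trace(b a^3 b^-1 a^-1 b a^-2) = trace(b a^-2 b a^3 b^-1)*trace(a) - trace(b a^-2 b a^3 b^-1 a)  (eliminate a^-1) = -x^5*y^2*z + x^6*y + x^4*y^3 + 2*x^4*y*z^2 - x^5*z + x^3*y^2*z - x^3*z^3 - 6*x^4*y - 2*x^2*y^3 - 3*x^2*y*z^2 + 5*x^3*z + x*z^3 + 9*x^2*y + y^3 + y*z^2 - 4*x*z - 3*y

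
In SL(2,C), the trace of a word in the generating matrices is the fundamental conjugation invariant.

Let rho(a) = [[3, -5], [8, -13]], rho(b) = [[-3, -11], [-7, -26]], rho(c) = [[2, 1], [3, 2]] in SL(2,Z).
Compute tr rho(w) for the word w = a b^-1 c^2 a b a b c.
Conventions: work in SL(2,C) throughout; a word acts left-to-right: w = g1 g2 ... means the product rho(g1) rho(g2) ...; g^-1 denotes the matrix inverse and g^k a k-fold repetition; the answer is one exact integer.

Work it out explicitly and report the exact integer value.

-131246527

rho(a) = [[3, -5], [8, -13]]
... * rho(b^-1) = [[-26, 11], [7, -3]]  ->  [[-113, 48], [-299, 127]]
... * rho(c) = [[2, 1], [3, 2]]  ->  [[-82, -17], [-217, -45]]
... * rho(c) = [[2, 1], [3, 2]]  ->  [[-215, -116], [-569, -307]]
... * rho(a) = [[3, -5], [8, -13]]  ->  [[-1573, 2583], [-4163, 6836]]
... * rho(b) = [[-3, -11], [-7, -26]]  ->  [[-13362, -49855], [-35363, -131943]]
... * rho(a) = [[3, -5], [8, -13]]  ->  [[-438926, 714925], [-1161633, 1892074]]
... * rho(b) = [[-3, -11], [-7, -26]]  ->  [[-3687697, -13759864], [-9759619, -36415961]]
... * rho(c) = [[2, 1], [3, 2]]  ->  [[-48654986, -31207425], [-128767121, -82591541]]
tr = -48654986 + -82591541 = -131246527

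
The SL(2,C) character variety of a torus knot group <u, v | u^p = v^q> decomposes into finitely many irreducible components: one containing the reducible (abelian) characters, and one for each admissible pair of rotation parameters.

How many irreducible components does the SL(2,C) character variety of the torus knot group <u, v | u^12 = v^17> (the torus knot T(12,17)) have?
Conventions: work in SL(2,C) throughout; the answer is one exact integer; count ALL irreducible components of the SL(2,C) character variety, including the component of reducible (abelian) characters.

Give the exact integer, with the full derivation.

89

In the torus knot group T(12,17), u^12 = v^17 is central, so an irreducible representation sends it to +I or -I (Schur).
So on each irreducible component the traces are pinned: tr(u) = 2*cos(pi*alpha/12) with 1 <= alpha <= 11, tr(v) = 2*cos(pi*beta/17) with 1 <= beta <= 16.
The two central values (-1)^alpha I and (-1)^beta I must be the same matrix, so alpha and beta share a parity.
count pairs: odd alpha (6 choices) x odd beta (8), plus even alpha (5) x even beta (8): 6*8 + 5*8 = 88.
components with irreducible characters: 88; plus the single component of reducible (abelian) characters: total 89.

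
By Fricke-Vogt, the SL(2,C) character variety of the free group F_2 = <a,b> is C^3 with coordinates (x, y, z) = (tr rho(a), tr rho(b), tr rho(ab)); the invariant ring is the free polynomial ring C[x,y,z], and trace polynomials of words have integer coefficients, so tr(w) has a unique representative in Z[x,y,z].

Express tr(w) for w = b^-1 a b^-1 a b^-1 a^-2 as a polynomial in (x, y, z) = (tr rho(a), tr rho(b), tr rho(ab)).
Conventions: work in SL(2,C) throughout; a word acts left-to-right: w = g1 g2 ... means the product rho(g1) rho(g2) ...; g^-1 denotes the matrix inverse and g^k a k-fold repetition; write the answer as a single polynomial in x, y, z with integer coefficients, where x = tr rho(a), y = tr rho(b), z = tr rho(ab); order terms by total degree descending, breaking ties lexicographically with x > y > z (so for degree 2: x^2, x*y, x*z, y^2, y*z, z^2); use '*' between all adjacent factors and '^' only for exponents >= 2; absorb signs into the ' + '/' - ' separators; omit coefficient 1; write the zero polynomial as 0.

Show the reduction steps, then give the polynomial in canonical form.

trace(b^-1) = trace(b) = y
trace(b a b) = trace(b)*trace(a b) - trace(a)   [square of b] = y*z - x
trace(b a b a) = trace(a b)*trace(a b) - trace(1)   [split at a repeated a] = z^2 - 2
trace(a b a^-1 b) = trace(b a b)*trace(a) - trace(b a b a)   [inverse elimination on a] = x*y*z - x^2 - z^2 + 2
trace(a^-1 b^-1 a b) = trace(a b a^-1)*trace(b) - trace(a b a^-1 b)   [inverse elimination on b] = -x*y*z + x^2 + y^2 + z^2 - 2
trace(b^-1 a b^-1 a^-1) = trace(a^-1 b^-1 a)*trace(b) - trace(a^-1 b^-1 a b)   [inverse elimination on b] = x*y*z - x^2 - z^2 + 2
trace(a^2) = trace(a)*trace(a) - trace(1)   [square of a] = x^2 - 2
trace(b a^2) = trace(a)*trace(b a) - trace(b)   [square of a] = x*z - y
trace(a b a^2) = trace(a)*trace(b a^2) - trace(b a)   [square of a] = x^2*z - x*y - z
trace(a b a^2 b) = trace(a)*trace(b a b a) - trace(b a b)   [square of a] = x*z^2 - y*z - x
trace(b a^2 b^-1 a) = trace(a b a^2)*trace(b) - trace(a b a^2 b)   [inverse elimination on b] = x^2*y*z - x*y^2 - x*z^2 + x
trace(a^-1 b a^2 b^-1) = trace(b a^2 b^-1)*trace(a) - trace(b a^2 b^-1 a)   [inverse elimination on a] = -x^2*y*z + x^3 + x*y^2 + x*z^2 - 3*x
trace(a b^-1 a^-2 b a) = trace(a^-1 b a^2 b^-1)*trace(a) - trace(a^-1 b a^2 b^-1 a)   [inverse elimination on a] = -x^3*y*z + x^4 + x^2*y^2 + x^2*z^2 - 4*x^2 + 2
trace(b a b a b) = trace(b)*trace(a b a b) - trace(a b a)   [square of b] = y*z^2 - x*z - y
trace(b a b a b a) = trace(a b a b)*trace(a b) - trace(b a)   [split at a repeated a] = z^3 - 3*z
trace(a^-1 b a b a b) = trace(b a b a b)*trace(a) - trace(b a b a b a)   [inverse elimination on a] = x*y*z^2 - x^2*z - z^3 - x*y + 3*z
trace(a^-2 b a b a b) = trace(a^-1 b a b a b)*trace(a) - trace(a^-1 b a b a b a)   [inverse elimination on a] = x^2*y*z^2 - x^3*z - x*z^3 - x^2*y - y*z^2 + 4*x*z + y
trace(a b^-1 a^-2 b a b) = trace(a^-2 b a b a)*trace(b) - trace(a^-2 b a b a b)   [inverse elimination on b] = -x^2*y*z^2 + x^3*z + x*y^2*z + x*z^3 - 4*x*z + y
trace(a b^-1 a b^-1 a^-2 b) = trace(a b^-1 a^-2 b a)*trace(b) - trace(a b^-1 a^-2 b a b)   [inverse elimination on b] = -x^3*y^2*z + x^4*y + x^2*y^3 + 2*x^2*y*z^2 - x^3*z - x*y^2*z - x*z^3 - 4*x^2*y + 4*x*z + y
trace(b^-1 a b^-1 a b^-1 a^-2) = trace(a b^-1 a b^-1 a^-2)*trace(b) - trace(a b^-1 a b^-1 a^-2 b)   [inverse elimination on b] = x^3*y^2*z - x^4*y - x^2*y^3 - 2*x^2*y*z^2 + x^3*z + 2*x*y^2*z + x*z^3 + 3*x^2*y - y*z^2 - 4*x*z + y

x^3*y^2*z - x^4*y - x^2*y^3 - 2*x^2*y*z^2 + x^3*z + 2*x*y^2*z + x*z^3 + 3*x^2*y - y*z^2 - 4*x*z + y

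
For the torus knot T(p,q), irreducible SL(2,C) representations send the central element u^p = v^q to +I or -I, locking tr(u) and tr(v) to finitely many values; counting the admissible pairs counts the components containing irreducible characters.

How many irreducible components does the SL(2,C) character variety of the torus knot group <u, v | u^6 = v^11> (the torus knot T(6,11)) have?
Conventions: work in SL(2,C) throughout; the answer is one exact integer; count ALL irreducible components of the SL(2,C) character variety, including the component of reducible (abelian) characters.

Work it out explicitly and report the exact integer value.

For T(6,11): irreducibility forces the central element u^6 = v^11 to one of +I, -I.
So on each irreducible component the traces are pinned: tr(u) = 2*cos(pi*alpha/6) with 1 <= alpha <= 5, tr(v) = 2*cos(pi*beta/11) with 1 <= beta <= 10.
u^6 = (-1)^alpha I and v^11 = (-1)^beta I must agree, so alpha and beta have equal parity.
Counting: 3 odd alphas x 5 odd betas + 2 even alphas x 5 even betas = 15 + 10 = 25.
That is 25 components of irreducible characters, and with the reducible (abelian) component the total is 26.

26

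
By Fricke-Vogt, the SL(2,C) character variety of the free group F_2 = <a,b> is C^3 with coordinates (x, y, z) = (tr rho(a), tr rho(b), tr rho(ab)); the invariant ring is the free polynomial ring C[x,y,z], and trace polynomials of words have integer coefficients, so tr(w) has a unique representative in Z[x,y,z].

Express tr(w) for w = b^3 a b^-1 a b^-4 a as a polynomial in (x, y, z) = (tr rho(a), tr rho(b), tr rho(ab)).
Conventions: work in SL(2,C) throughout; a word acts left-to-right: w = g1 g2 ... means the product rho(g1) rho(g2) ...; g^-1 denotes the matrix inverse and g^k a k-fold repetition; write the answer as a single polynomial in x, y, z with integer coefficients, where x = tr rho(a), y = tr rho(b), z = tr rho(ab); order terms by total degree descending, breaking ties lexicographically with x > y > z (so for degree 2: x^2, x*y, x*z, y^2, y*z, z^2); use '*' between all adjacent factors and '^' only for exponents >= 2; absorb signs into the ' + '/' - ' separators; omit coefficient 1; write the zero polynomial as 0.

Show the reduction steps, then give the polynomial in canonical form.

x^2*y^7*z - x^3*y^6 - x*y^8 - 2*x*y^6*z^2 - 2*x^2*y^5*z + y^7*z + y^5*z^3 + 3*x^3*y^4 + 7*x*y^6 + 6*x*y^4*z^2 - x^2*y^3*z - 7*y^5*z - 3*y^3*z^3 - x^3*y^2 - 14*x*y^4 - 4*x*y^2*z^2 + 14*y^3*z + 2*y*z^3 + 7*x*y^2 + x*z^2 - 7*y*z - x

tr(b^2 a) = tr(b) tr(a b) - tr(a) = y*z - x
tr(b^2) = tr(b) tr(b) - tr(1) = y^2 - 2
tr(a b^2 a) = tr(a) tr(b^2 a) - tr(b^2) = x*y*z - x^2 - y^2 + 2
apply: tr(a^3 b^2) = tr(a) tr(a b^2 a) - tr(a b^2) = x^2*y*z - x^3 - x*y^2 - y*z + 3*x
use: tr(a b a) = tr(a) tr(b a) - tr(b) = x*z - y
use: tr(a^3 b) = tr(a) tr(a b a) - tr(a b) = x^2*z - x*y - z
tr(a b^3 a^2) = tr(b) tr(a^3 b^2) - tr(a^3 b) = x^2*y^2*z - x^3*y - x*y^3 - x^2*z - y^2*z + 4*x*y + z
apply: tr(b a b a) = tr(b a) tr(b a) - tr(1)   [split at repeated b] = z^2 - 2
tr(a^2 b a b) = tr(a) tr(b a b a) - tr(b a b) = x*z^2 - y*z - x
tr(a^2 b a b^2) = tr(b) tr(a^2 b a b) - tr(a^2 b a) = x*y*z^2 - x^2*z - y^2*z + z
tr(a b^3 a^2 b) = tr(b) tr(a^2 b a b^2) - tr(a^2 b a b) = x*y^2*z^2 - x^2*y*z - y^3*z - x*z^2 + 2*y*z + x
use: tr(b^-1 a b^3 a^2) = tr(a b^3 a^2) tr(b) - tr(a b^3 a^2 b) = x^2*y^3*z - x^3*y^2 - x*y^4 - x*y^2*z^2 + 4*x*y^2 + x*z^2 - y*z - x
tr(a b^-2 a b^3 a) = tr(b^-1 a b^3 a^2) tr(b) - tr(b^-1 a b^3 a^2 b) = x^2*y^4*z - x^3*y^3 - x*y^5 - x*y^3*z^2 - x^2*y^2*z + x^3*y + 5*x*y^3 + x*y*z^2 + x^2*z - 5*x*y - z
tr(b a b a^2 b) = tr(b) tr(a b a^2 b) - tr(a b a^2) = x*y*z^2 - x^2*z - y^2*z + z
tr(a b^3 a b a) = tr(b) tr(b a b a^2 b) - tr(b a b a^2) = x*y^2*z^2 - x^2*y*z - y^3*z - x*z^2 + 2*y*z + x
use: tr(a b a b a b) = tr(b a) tr(b a b a) - tr(b^-1 a^-1)   [split at repeated b] = z^3 - 3*z
tr(a b a b a b^2) = tr(b) tr(a b a b a b) - tr(a b a b a) = y*z^3 - x*z^2 - 2*y*z + x
apply: tr(a b^3 a b a b) = tr(b) tr(a b a b a b^2) - tr(a b a b a b) = y^2*z^3 - x*y*z^2 - 2*y^2*z - z^3 + x*y + 3*z
tr(b^-1 a b^3 a b a) = tr(a b^3 a b a) tr(b) - tr(a b^3 a b a b) = x*y^3*z^2 - x^2*y^2*z - y^4*z - y^2*z^3 + 4*y^2*z + z^3 - 3*z
use: tr(a b^-2 a b^3 a b) = tr(b^-1 a b^3 a b a) tr(b) - tr(b^-1 a b^3 a b a b) = x*y^4*z^2 - x^2*y^3*z - y^5*z - y^3*z^3 - x*y^2*z^2 + x^2*y*z + 5*y^3*z + y*z^3 + x*z^2 - 5*y*z - x
tr(b^-1 a b^3 a b^-1 a b^-1) = tr(a b^-2 a b^3 a) tr(b) - tr(a b^-2 a b^3 a b) = x^2*y^5*z - x^3*y^4 - x*y^6 - 2*x*y^4*z^2 + y^5*z + y^3*z^3 + x^3*y^2 + 5*x*y^4 + 2*x*y^2*z^2 - 5*y^3*z - y*z^3 - 5*x*y^2 - x*z^2 + 4*y*z + x
tr(a b^3 a b^-1 a) = tr(a^2 b^3 a) tr(b) - tr(a^2 b^3 a b) = x^2*y^3*z - x^3*y^2 - x*y^4 - x*y^2*z^2 + 4*x*y^2 + x*z^2 - y*z - x
use: tr(a b^3 a b^-1 a b) = tr(a b a b^3 a) tr(b) - tr(a b a b^3 a b) = x*y^3*z^2 - x^2*y^2*z - y^4*z - y^2*z^3 + 4*y^2*z + z^3 - 3*z
tr(b^-1 a b^3 a b^-1 a) = tr(a b^3 a b^-1 a) tr(b) - tr(a b^3 a b^-1 a b) = x^2*y^4*z - x^3*y^3 - x*y^5 - 2*x*y^3*z^2 + x^2*y^2*z + y^4*z + y^2*z^3 + 4*x*y^3 + x*y*z^2 - 5*y^2*z - z^3 - x*y + 3*z
tr(a b^3 a b^-1 a b^-3) = tr(b^-1 a b^3 a b^-1 a b^-1) tr(b) - tr(b^-1 a b^3 a b^-1 a) = x^2*y^6*z - x^3*y^5 - x*y^7 - 2*x*y^5*z^2 - x^2*y^4*z + y^6*z + y^4*z^3 + 2*x^3*y^3 + 6*x*y^5 + 4*x*y^3*z^2 - x^2*y^2*z - 6*y^4*z - 2*y^2*z^3 - 9*x*y^3 - 2*x*y*z^2 + 9*y^2*z + z^3 + 2*x*y - 3*z
apply: tr(b^3 a b^-1 a b^-4 a) = tr(a b^3 a b^-1 a b^-3) tr(b) - tr(a b^3 a b^-1 a b^-2) = x^2*y^7*z - x^3*y^6 - x*y^8 - 2*x*y^6*z^2 - 2*x^2*y^5*z + y^7*z + y^5*z^3 + 3*x^3*y^4 + 7*x*y^6 + 6*x*y^4*z^2 - x^2*y^3*z - 7*y^5*z - 3*y^3*z^3 - x^3*y^2 - 14*x*y^4 - 4*x*y^2*z^2 + 14*y^3*z + 2*y*z^3 + 7*x*y^2 + x*z^2 - 7*y*z - x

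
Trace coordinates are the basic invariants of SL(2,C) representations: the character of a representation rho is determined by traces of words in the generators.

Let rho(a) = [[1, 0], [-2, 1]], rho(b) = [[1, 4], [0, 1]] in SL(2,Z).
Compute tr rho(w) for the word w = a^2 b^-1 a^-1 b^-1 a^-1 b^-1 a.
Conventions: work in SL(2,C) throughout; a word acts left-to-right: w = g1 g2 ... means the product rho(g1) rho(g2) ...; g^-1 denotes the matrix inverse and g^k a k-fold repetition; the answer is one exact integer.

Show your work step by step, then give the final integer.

rho(a) = [[1, 0], [-2, 1]]
... * rho(a) = [[1, 0], [-2, 1]]  ->  [[1, 0], [-4, 1]]
... * rho(b^-1) = [[1, -4], [0, 1]]  ->  [[1, -4], [-4, 17]]
... * rho(a^-1) = [[1, 0], [2, 1]]  ->  [[-7, -4], [30, 17]]
... * rho(b^-1) = [[1, -4], [0, 1]]  ->  [[-7, 24], [30, -103]]
... * rho(a^-1) = [[1, 0], [2, 1]]  ->  [[41, 24], [-176, -103]]
... * rho(b^-1) = [[1, -4], [0, 1]]  ->  [[41, -140], [-176, 601]]
... * rho(a) = [[1, 0], [-2, 1]]  ->  [[321, -140], [-1378, 601]]
tr = 321 + 601 = 922

922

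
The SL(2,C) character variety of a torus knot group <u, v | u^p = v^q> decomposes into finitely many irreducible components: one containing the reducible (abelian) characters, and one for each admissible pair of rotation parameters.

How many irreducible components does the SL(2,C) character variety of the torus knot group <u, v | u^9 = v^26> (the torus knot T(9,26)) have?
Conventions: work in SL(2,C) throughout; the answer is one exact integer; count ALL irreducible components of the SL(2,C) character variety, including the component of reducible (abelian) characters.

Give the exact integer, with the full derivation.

Gamma = < u, v | u^9 = v^26 > (torus knot T(9,26)); the central element u^9 = v^26 acts as +I or -I in any irreducible SL(2,C) representation.
So on each irreducible component the traces are pinned: tr(u) = 2*cos(pi*alpha/9) with 1 <= alpha <= 8, tr(v) = 2*cos(pi*beta/26) with 1 <= beta <= 25.
Consistency of u^9 = (-1)^alpha I with v^26 = (-1)^beta I forces alpha = beta (mod 2).
Enumerate parity-matched pairs: 4*13 odd-odd plus 4*12 even-even gives 100.
Total: 100 irreducible-character components + 1 reducible (abelian) component = 101.

101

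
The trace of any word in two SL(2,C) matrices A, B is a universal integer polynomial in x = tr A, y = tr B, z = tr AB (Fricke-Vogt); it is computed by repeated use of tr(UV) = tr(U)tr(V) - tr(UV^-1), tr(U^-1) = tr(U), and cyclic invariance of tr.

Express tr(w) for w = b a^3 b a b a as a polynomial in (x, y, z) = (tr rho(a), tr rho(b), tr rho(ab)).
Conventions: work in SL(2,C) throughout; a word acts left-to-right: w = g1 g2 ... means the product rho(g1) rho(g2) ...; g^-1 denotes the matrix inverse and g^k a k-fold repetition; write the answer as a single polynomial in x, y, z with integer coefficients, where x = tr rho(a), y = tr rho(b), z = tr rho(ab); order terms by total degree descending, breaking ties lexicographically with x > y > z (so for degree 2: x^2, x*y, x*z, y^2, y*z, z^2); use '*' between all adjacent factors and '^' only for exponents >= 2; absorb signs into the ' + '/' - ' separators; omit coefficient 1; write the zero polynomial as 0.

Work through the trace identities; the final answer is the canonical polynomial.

x^2*z^3 - x*y*z^2 - 2*x^2*z - z^3 + x*y + 3*z

apply: trace(a b a b) = trace(a b) * trace(a b) - trace(1) = z^2 - 2
trace(b a b a b a) = trace(a b) * trace(a b a b) - trace(a^-1 b^-1) = z^3 - 3*z
use: trace(a b a) = trace(a) * trace(b a) - trace(b) = x*z - y
trace(b a b a b) = trace(b) * trace(a b a b) - trace(a b a) = y*z^2 - x*z - y
apply: trace(a b a b a b a) = trace(a) * trace(b a b a b a) - trace(b a b a b) = x*z^3 - y*z^2 - 2*x*z + y
trace(b a^3 b a b a) = trace(a) * trace(a b a b a b a) - trace(a b a b a b) = x^2*z^3 - x*y*z^2 - 2*x^2*z - z^3 + x*y + 3*z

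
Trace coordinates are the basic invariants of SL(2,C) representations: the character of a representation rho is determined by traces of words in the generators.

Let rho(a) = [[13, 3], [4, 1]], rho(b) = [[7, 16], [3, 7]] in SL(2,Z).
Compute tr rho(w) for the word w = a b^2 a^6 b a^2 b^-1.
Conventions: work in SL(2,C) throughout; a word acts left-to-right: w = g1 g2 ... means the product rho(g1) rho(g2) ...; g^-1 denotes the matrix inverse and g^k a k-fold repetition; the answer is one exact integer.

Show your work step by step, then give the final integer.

rho(a) = [[13, 3], [4, 1]]
... * rho(b) = [[7, 16], [3, 7]]  ->  [[100, 229], [31, 71]]
... * rho(b) = [[7, 16], [3, 7]]  ->  [[1387, 3203], [430, 993]]
... * rho(a) = [[13, 3], [4, 1]]  ->  [[30843, 7364], [9562, 2283]]
... * rho(a) = [[13, 3], [4, 1]]  ->  [[430415, 99893], [133438, 30969]]
... * rho(a) = [[13, 3], [4, 1]]  ->  [[5994967, 1391138], [1858570, 431283]]
... * rho(a) = [[13, 3], [4, 1]]  ->  [[83499123, 19376039], [25886542, 6006993]]
... * rho(a) = [[13, 3], [4, 1]]  ->  [[1162992755, 269873408], [360553018, 83666619]]
... * rho(a) = [[13, 3], [4, 1]]  ->  [[16198399447, 3758851673], [5021855710, 1165325673]]
... * rho(b) = [[7, 16], [3, 7]]  ->  [[124665351148, 285486352863], [38648966989, 88506971071]]
... * rho(a) = [[13, 3], [4, 1]]  ->  [[2762594976376, 659482406307], [856464455141, 204453872038]]
... * rho(a) = [[13, 3], [4, 1]]  ->  [[38551664318116, 8947267335435], [11951853404985, 2773847237461]]
... * rho(b^-1) = [[7, -16], [-3, 7]]  ->  [[243019848220507, -554195757741811], [75341432122512, -171812723817533]]
tr = 243019848220507 + -171812723817533 = 71207124402974

71207124402974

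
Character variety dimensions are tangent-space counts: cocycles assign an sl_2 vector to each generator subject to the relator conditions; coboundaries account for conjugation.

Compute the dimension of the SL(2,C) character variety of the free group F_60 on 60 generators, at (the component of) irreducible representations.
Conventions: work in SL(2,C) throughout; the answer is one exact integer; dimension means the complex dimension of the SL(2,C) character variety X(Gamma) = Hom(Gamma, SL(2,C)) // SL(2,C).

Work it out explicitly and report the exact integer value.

177

Gamma = F_60 has 60 generators and no relators.
So Z^1 = (sl_2)^60 in full: dim Z^1 = 180.
dim B^1 = 3: the coboundary map is injective because an irreducible image has centralizer 0 in sl_2.
Therefore dim X = 180 - 3 = 177.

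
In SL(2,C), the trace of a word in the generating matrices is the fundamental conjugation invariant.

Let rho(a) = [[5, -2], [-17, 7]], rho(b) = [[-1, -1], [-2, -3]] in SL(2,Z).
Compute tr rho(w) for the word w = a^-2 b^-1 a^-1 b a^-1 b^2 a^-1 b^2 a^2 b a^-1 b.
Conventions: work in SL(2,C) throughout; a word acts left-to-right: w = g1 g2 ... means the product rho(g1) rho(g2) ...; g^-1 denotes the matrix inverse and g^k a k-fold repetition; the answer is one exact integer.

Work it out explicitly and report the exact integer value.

rho(a^-1) = [[7, 2], [17, 5]]
... * rho(a^-1) = [[7, 2], [17, 5]]  ->  [[83, 24], [204, 59]]
... * rho(b^-1) = [[-3, 1], [2, -1]]  ->  [[-201, 59], [-494, 145]]
... * rho(a^-1) = [[7, 2], [17, 5]]  ->  [[-404, -107], [-993, -263]]
... * rho(b) = [[-1, -1], [-2, -3]]  ->  [[618, 725], [1519, 1782]]
... * rho(a^-1) = [[7, 2], [17, 5]]  ->  [[16651, 4861], [40927, 11948]]
... * rho(b) = [[-1, -1], [-2, -3]]  ->  [[-26373, -31234], [-64823, -76771]]
... * rho(b) = [[-1, -1], [-2, -3]]  ->  [[88841, 120075], [218365, 295136]]
... * rho(a^-1) = [[7, 2], [17, 5]]  ->  [[2663162, 778057], [6545867, 1912410]]
... * rho(b) = [[-1, -1], [-2, -3]]  ->  [[-4219276, -4997333], [-10370687, -12283097]]
... * rho(b) = [[-1, -1], [-2, -3]]  ->  [[14213942, 19211275], [34936881, 47219978]]
... * rho(a) = [[5, -2], [-17, 7]]  ->  [[-255521965, 106051041], [-628055221, 260666084]]
... * rho(a) = [[5, -2], [-17, 7]]  ->  [[-3080477522, 1253401217], [-7571599533, 3080773030]]
... * rho(b) = [[-1, -1], [-2, -3]]  ->  [[573675088, -679726129], [1410053473, -1670719557]]
... * rho(a^-1) = [[7, 2], [17, 5]]  ->  [[-7539618577, -2251280469], [-18531858158, -5533490839]]
... * rho(b) = [[-1, -1], [-2, -3]]  ->  [[12042179515, 14293459984], [29598839836, 35132330675]]
tr = 12042179515 + 35132330675 = 47174510190

47174510190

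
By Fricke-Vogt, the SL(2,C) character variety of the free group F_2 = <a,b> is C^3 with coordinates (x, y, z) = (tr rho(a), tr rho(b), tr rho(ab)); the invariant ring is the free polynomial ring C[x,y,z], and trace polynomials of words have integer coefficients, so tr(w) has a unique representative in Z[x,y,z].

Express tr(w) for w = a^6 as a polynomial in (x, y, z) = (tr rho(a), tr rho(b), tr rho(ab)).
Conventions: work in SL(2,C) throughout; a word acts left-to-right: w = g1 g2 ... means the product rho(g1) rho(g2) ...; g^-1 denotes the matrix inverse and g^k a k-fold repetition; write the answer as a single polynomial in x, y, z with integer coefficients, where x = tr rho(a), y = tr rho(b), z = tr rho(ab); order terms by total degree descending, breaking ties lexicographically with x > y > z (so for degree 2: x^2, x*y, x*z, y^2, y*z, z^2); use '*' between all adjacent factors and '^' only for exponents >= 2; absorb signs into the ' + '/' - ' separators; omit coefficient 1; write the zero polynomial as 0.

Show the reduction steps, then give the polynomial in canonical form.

x^6 - 6*x^4 + 9*x^2 - 2

use: tr(a^2) = tr(a)*tr(a) - tr(1)   [square of a] = x^2 - 2
tr(a^3) = tr(a)*tr(a^2) - tr(a)   [square of a] = x^3 - 3*x
use: tr(a^4) = tr(a)*tr(a^3) - tr(a^2)   [square of a] = x^4 - 4*x^2 + 2
apply: tr(a^5) = tr(a)*tr(a^4) - tr(a^3)   [square of a] = x^5 - 5*x^3 + 5*x
apply: tr(a^6) = tr(a)*tr(a^5) - tr(a^4)   [square of a] = x^6 - 6*x^4 + 9*x^2 - 2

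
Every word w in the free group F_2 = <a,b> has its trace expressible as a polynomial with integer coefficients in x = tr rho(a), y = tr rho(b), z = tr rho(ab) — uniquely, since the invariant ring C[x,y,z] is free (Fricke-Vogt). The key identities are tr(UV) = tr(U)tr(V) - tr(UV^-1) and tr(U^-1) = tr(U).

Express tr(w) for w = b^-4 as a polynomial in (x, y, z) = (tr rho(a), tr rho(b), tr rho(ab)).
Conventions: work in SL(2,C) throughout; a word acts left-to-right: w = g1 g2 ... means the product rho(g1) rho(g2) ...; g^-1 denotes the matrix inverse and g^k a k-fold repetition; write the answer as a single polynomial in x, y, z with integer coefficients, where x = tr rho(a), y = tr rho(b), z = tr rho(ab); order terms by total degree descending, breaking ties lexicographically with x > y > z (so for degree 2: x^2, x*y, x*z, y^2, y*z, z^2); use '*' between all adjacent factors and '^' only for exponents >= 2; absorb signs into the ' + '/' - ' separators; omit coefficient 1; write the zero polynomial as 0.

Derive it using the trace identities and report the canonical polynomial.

y^4 - 4*y^2 + 2

apply: tr(b^-1) = tr(b) = y
tr(b^-2) = tr(b^-1)*tr(b) - tr(1) = y^2 - 2
tr(b^-3) = tr(b^-2)*tr(b) - tr(b^-1) = y^3 - 3*y
apply: tr(b^-4) = tr(b^-3)*tr(b) - tr(b^-2) = y^4 - 4*y^2 + 2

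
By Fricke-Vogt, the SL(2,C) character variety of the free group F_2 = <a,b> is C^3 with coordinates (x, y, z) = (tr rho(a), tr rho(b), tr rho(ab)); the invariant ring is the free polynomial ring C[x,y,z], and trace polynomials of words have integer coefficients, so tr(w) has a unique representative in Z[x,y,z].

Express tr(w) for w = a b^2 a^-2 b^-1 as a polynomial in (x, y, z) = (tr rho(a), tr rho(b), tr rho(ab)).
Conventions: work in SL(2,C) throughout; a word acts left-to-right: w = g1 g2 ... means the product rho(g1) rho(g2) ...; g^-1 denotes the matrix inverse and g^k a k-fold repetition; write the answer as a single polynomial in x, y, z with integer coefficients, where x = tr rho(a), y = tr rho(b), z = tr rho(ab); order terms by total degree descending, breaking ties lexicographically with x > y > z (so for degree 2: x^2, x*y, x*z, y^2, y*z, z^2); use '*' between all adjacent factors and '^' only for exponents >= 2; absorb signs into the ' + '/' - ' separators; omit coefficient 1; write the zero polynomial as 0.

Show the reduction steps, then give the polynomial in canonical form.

reduce: tr(a^2 b) = tr(a) tr(b a) - tr(b)   [square of a] = x*z - y
so tr(a^2) = tr(a) tr(a) - tr(1)   [square of a] = x^2 - 2
so tr(a b^2 a) = tr(b) tr(a^2 b) - tr(a^2)   [square of b] = x*y*z - x^2 - y^2 + 2
tr(a b a b) = tr(b a) tr(b a) - tr(1)   [split at a repeated b] = z^2 - 2
reduce: tr(a b^2 a b) = tr(b) tr(a b a b) - tr(a b a)   [square of b] = y*z^2 - x*z - y
reduce: tr(b^-1 a b^2 a) = tr(a b^2 a) tr(b) - tr(a b^2 a b)   [inverse elimination on b] = x*y^2*z - x^2*y - y^3 - y*z^2 + x*z + 3*y
reduce: tr(a^-1 b^-1 a b^2) = tr(b^-1 a b^2) tr(a) - tr(b^-1 a b^2 a)   [inverse elimination on a] = -x*y^2*z + x^2*y + y^3 + y*z^2 - 3*y
tr(a b^2 a^-2 b^-1) = tr(a^-1 b^-1 a b^2) tr(a) - tr(a^-1 b^-1 a b^2 a)   [inverse elimination on a] = -x^2*y^2*z + x^3*y + x*y^3 + x*y*z^2 - 3*x*y - z

-x^2*y^2*z + x^3*y + x*y^3 + x*y*z^2 - 3*x*y - z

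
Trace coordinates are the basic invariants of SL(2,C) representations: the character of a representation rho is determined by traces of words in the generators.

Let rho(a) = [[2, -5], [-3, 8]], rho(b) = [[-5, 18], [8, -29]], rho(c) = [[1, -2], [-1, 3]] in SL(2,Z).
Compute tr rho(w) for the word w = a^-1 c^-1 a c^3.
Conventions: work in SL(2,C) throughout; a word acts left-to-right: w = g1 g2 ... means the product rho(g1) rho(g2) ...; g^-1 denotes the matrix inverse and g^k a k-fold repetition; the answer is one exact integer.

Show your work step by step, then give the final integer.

rho(a^-1) = [[8, 5], [3, 2]]
... * rho(c^-1) = [[3, 2], [1, 1]]  ->  [[29, 21], [11, 8]]
... * rho(a) = [[2, -5], [-3, 8]]  ->  [[-5, 23], [-2, 9]]
... * rho(c) = [[1, -2], [-1, 3]]  ->  [[-28, 79], [-11, 31]]
... * rho(c) = [[1, -2], [-1, 3]]  ->  [[-107, 293], [-42, 115]]
... * rho(c) = [[1, -2], [-1, 3]]  ->  [[-400, 1093], [-157, 429]]
tr = -400 + 429 = 29

29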